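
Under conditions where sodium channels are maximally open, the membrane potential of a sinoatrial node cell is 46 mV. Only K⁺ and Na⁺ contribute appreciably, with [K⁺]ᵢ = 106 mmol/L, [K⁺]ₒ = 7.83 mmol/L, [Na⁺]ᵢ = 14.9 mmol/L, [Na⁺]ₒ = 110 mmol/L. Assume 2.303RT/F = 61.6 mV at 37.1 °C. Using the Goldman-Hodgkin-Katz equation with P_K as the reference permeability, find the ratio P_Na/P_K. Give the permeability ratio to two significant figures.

Let α = P_Na/P_K. GHK: Vm = 61.6·log₁₀[(Kₒ + α·Naₒ)/(Kᵢ + α·Naᵢ)].
10^(Vm/61.6) = 10^(46.0/61.6) = 5.5815
So 5.5815·(Kᵢ + α·Naᵢ) = Kₒ + α·Naₒ → α = (5.5815·106.0 − 7.83) / (110.0 − 5.5815·14.9)
α = (591.6 − 7.83) / (110.0 − 83.16) = 583.8/26.84 = 21.76

22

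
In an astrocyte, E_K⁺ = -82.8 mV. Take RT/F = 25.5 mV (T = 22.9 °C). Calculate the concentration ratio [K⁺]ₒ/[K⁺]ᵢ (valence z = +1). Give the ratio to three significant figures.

ln([out]/[in]) = E·z/(25.5) = -82.8 × 1 / 25.5 = -3.2471
[out]/[in] = e^(-3.2471) = 0.03889

0.0389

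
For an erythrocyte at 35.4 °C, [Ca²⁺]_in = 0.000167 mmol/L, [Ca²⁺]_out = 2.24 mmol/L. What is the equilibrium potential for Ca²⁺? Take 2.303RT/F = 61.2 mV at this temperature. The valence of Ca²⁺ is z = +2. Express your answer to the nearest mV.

E = (61.2/z) · log₁₀([Ca²⁺]_out/[Ca²⁺]_in) with z = +2.
= (61.2/2) · log₁₀(2.24/0.000167) = 30.60 · log₁₀(1.341e+04)
= 30.60 · (4.1275) = 126.30 mV

126 mV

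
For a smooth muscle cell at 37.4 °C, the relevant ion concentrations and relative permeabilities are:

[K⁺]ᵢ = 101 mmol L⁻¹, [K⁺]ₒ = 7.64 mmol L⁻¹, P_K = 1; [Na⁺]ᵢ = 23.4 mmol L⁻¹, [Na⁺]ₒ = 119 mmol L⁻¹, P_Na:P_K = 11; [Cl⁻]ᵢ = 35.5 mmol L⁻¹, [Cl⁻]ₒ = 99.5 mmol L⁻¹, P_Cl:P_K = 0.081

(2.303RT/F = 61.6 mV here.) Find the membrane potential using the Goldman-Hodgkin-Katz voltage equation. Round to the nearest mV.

Vm = 61.6 · log₁₀[(Σ P·[cation]ₒ + Σ P·[anion]ᵢ) / (Σ P·[cation]ᵢ + Σ P·[anion]ₒ)]
Numerator = 1×7.64 + 11×119 + 0.081×35.5 = 1320
Denominator = 1×101 + 11×23.4 + 0.081×99.5 = 366.5
Vm = 61.6 · log₁₀(3.6007) = 61.6 × (0.5564) = 34.27 mV

34 mV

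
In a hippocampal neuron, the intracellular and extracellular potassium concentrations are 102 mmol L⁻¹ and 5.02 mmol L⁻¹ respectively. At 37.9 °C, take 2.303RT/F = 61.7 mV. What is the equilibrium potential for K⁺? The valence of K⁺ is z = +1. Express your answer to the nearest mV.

E = (61.7/z) · log₁₀([K⁺]_out/[K⁺]_in) with z = +1.
= (61.7/1) · log₁₀(5.02/102) = 61.70 · log₁₀(0.04922)
= 61.70 · (-1.3079) = -80.70 mV

-81 mV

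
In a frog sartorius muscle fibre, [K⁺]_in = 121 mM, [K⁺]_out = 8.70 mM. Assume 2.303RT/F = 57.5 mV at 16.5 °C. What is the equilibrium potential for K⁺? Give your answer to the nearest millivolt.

-66 mV

E = (57.5/z) · log₁₀([K⁺]_out/[K⁺]_in) with z = +1.
= (57.5/1) · log₁₀(8.70/121) = 57.50 · log₁₀(0.0719)
= 57.50 · (-1.1433) = -65.74 mV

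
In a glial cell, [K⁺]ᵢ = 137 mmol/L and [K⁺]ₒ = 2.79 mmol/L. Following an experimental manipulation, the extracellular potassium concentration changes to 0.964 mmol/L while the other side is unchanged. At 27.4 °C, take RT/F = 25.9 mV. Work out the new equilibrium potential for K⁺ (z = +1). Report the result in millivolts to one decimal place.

After the shift: [K⁺]_out = 0.964, [K⁺]_in = 137 mmol/L.
E_new = (25.9/1)·ln(0.964/137) = 25.90 · (-4.9566) = -128.38 mV

-128.4 mV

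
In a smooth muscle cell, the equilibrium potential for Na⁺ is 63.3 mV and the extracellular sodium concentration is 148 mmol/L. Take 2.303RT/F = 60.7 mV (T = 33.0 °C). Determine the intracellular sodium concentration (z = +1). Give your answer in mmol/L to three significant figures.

13.4 mmol/L

Nernst: E = (60.7/1) · log₁₀([out]/[in]), so log₁₀([out]/[in]) = 63.3 × 1 / 60.7 = 1.0428.
[out]/[in] = 10^(1.0428) = 11.04.
[in] = 148 / 11.04 = 13.41 mmol/L.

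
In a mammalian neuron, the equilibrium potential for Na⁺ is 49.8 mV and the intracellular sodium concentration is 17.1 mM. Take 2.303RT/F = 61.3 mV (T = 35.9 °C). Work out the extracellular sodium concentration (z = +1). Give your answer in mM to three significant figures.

Nernst: E = (61.3/1) · log₁₀([out]/[in]), so log₁₀([out]/[in]) = 49.8 × 1 / 61.3 = 0.8124.
[out]/[in] = 10^(0.8124) = 6.492.
[out] = 6.492 × 17.1 = 111 mM.

111 mM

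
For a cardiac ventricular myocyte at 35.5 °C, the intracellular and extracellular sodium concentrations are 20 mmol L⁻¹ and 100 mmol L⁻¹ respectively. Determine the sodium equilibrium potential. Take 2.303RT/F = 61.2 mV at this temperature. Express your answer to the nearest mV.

43 mV

E = (61.2/z) · log₁₀([Na⁺]_out/[Na⁺]_in) with z = +1.
= (61.2/1) · log₁₀(100/20) = 61.20 · log₁₀(5)
= 61.20 · (0.6990) = 42.78 mV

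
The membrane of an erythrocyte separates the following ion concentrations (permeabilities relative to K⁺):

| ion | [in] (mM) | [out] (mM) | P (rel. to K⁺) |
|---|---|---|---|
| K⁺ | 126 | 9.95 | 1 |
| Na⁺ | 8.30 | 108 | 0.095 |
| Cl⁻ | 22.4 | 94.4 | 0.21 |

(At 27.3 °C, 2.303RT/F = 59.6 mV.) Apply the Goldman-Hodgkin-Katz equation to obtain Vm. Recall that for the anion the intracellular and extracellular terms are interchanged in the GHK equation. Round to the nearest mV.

Vm = 59.6 · log₁₀[(Σ P·[cation]ₒ + Σ P·[anion]ᵢ) / (Σ P·[cation]ᵢ + Σ P·[anion]ₒ)]
Numerator = 1×9.95 + 0.095×108 + 0.21×22.4 = 24.91
Denominator = 1×126 + 0.095×8.30 + 0.21×94.4 = 146.6
Vm = 59.6 · log₁₀(0.16993) = 59.6 × (-0.7697) = -45.88 mV

-46 mV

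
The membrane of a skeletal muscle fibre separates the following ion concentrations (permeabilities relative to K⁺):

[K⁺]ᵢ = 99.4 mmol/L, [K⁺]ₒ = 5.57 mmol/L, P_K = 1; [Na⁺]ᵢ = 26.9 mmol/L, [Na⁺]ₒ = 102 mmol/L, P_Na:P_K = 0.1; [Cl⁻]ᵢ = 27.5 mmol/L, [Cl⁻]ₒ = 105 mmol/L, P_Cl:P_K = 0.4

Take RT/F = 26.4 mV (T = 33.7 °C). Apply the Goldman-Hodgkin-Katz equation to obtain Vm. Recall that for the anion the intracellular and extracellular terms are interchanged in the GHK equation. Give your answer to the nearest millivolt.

Vm = 26.4 · ln[(Σ P·[cation]ₒ + Σ P·[anion]ᵢ) / (Σ P·[cation]ᵢ + Σ P·[anion]ₒ)]
Numerator = 1×5.57 + 0.1×102 + 0.4×27.5 = 26.77
Denominator = 1×99.4 + 0.1×26.9 + 0.4×105 = 144.1
Vm = 26.4 · ln(0.18579) = 26.4 × (-1.6832) = -44.44 mV

-44 mV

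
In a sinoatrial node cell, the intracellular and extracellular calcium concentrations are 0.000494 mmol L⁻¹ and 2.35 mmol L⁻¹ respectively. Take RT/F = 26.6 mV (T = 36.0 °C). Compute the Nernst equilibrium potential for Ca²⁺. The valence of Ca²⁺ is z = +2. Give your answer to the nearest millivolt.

E = (26.6/z) · ln([Ca²⁺]_out/[Ca²⁺]_in) with z = +2.
= (26.6/2) · ln(2.35/0.000494) = 13.30 · ln(4757)
= 13.30 · (8.4674) = 112.62 mV

113 mV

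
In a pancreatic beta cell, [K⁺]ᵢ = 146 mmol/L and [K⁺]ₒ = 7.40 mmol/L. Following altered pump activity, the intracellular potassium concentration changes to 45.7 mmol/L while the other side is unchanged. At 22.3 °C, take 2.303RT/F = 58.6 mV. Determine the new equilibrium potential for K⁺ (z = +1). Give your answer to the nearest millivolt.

-46 mV

After the shift: [K⁺]_out = 7.40, [K⁺]_in = 45.7 mmol/L.
E_new = (58.6/1)·log₁₀(7.40/45.7) = 58.60 · (-0.7907) = -46.33 mV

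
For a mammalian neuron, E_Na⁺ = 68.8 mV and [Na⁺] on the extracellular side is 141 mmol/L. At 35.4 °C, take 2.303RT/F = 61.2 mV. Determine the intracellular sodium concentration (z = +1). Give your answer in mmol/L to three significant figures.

Nernst: E = (61.2/1) · log₁₀([out]/[in]), so log₁₀([out]/[in]) = 68.8 × 1 / 61.2 = 1.1242.
[out]/[in] = 10^(1.1242) = 13.31.
[in] = 141 / 13.31 = 10.59 mmol/L.

10.6 mmol/L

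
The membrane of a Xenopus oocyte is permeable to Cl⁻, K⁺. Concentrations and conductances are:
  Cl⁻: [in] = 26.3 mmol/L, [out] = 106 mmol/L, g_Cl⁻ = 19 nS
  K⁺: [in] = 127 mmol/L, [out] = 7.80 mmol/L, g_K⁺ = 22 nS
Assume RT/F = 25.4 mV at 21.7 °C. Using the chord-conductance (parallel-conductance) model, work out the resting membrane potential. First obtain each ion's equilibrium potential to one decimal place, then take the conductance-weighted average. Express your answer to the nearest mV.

-54 mV

E_Cl⁻ = (25.4/-1)·ln(106/26.3) = -35.4 mV
E_K⁺ = (25.4/1)·ln(7.80/127) = -70.9 mV
Vm = (Σ gᵢEᵢ)/(Σ gᵢ) = (19·-35.4 + 22·-70.9) / (19 + 22)
= -2232.40 / 41 = -54.45 mV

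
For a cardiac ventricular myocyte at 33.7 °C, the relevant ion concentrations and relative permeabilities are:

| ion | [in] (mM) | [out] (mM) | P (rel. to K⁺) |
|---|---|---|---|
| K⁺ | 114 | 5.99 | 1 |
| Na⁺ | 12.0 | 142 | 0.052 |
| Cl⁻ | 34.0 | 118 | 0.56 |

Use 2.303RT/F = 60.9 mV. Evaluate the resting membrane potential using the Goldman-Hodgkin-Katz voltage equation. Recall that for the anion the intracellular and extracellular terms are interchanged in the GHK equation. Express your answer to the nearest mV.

Vm = 60.9 · log₁₀[(Σ P·[cation]ₒ + Σ P·[anion]ᵢ) / (Σ P·[cation]ᵢ + Σ P·[anion]ₒ)]
Numerator = 1×5.99 + 0.052×142 + 0.56×34.0 = 32.41
Denominator = 1×114 + 0.052×12.0 + 0.56×118 = 180.7
Vm = 60.9 · log₁₀(0.17938) = 60.9 × (-0.7462) = -45.45 mV

-45 mV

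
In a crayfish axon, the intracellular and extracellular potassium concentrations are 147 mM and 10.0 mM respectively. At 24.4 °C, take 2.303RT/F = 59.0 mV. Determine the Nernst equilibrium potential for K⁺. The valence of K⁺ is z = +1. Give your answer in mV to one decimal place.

E = (59.0/z) · log₁₀([K⁺]_out/[K⁺]_in) with z = +1.
= (59.0/1) · log₁₀(10.0/147) = 59.00 · log₁₀(0.06803)
= 59.00 · (-1.1673) = -68.87 mV

-68.9 mV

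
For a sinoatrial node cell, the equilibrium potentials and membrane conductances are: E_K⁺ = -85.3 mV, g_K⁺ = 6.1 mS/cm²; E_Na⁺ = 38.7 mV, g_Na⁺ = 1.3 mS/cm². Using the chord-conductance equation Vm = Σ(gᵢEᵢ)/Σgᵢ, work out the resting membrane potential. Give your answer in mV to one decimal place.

Σ gᵢEᵢ = 6.1·(-85.3) + 1.3·(38.7) = -470.02
Σ gᵢ = 6.1 + 1.3 = 7.4
Vm = -470.02 / 7.4 = -63.52 mV

-63.5 mV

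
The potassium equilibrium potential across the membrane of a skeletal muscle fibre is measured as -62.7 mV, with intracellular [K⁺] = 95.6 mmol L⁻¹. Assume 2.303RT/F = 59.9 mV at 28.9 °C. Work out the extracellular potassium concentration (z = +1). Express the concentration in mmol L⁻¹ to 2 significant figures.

8.6 mmol L⁻¹

Nernst: E = (59.9/1) · log₁₀([out]/[in]), so log₁₀([out]/[in]) = -62.7 × 1 / 59.9 = -1.0467.
[out]/[in] = 10^(-1.0467) = 0.0898.
[out] = 0.0898 × 95.6 = 8.584 mmol L⁻¹.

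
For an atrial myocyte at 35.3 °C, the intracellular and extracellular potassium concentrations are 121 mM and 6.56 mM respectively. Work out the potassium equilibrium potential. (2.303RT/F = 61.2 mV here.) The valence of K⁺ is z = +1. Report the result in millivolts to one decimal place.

E = (61.2/z) · log₁₀([K⁺]_out/[K⁺]_in) with z = +1.
= (61.2/1) · log₁₀(6.56/121) = 61.20 · log₁₀(0.05421)
= 61.20 · (-1.2659) = -77.47 mV

-77.5 mV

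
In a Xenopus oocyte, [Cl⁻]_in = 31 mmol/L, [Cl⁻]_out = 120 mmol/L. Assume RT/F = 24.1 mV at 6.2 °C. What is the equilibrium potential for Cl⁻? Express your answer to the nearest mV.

E = (24.1/z) · ln([Cl⁻]_out/[Cl⁻]_in) with z = -1.
For an anion, dividing by z = -1 reverses the sign.
= (24.1/-1) · ln(120/31) = -24.10 · ln(3.871)
= -24.10 · (1.3535) = -32.62 mV

-33 mV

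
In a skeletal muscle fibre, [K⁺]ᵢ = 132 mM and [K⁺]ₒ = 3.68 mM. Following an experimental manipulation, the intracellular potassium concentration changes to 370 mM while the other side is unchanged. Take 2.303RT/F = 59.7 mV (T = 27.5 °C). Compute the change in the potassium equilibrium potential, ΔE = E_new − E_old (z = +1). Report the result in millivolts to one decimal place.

-26.7 mV

E_old = (59.7/1)·log₁₀(3.68/132) = -92.82 mV
E_new = (59.7/1)·log₁₀(3.68/370) = -119.54 mV
ΔE = -119.54 − (-92.82) = -26.72 mV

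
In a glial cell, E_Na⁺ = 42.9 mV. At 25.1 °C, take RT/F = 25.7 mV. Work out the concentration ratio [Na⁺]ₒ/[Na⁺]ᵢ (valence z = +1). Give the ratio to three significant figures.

5.31

ln([out]/[in]) = E·z/(25.7) = 42.9 × 1 / 25.7 = 1.6693
[out]/[in] = e^(1.6693) = 5.308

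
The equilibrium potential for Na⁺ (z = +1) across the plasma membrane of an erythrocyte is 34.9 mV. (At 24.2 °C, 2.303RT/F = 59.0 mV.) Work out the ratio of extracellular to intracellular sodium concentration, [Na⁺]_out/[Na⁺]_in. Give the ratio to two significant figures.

3.9

log₁₀([out]/[in]) = E·z/(59.0) = 34.9 × 1 / 59.0 = 0.5915
[out]/[in] = 10^(0.5915) = 3.904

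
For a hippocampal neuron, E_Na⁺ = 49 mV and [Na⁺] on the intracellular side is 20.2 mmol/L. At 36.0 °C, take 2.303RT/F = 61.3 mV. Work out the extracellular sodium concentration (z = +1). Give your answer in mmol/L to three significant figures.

Nernst: E = (61.3/1) · log₁₀([out]/[in]), so log₁₀([out]/[in]) = 49.0 × 1 / 61.3 = 0.7993.
[out]/[in] = 10^(0.7993) = 6.3.
[out] = 6.3 × 20.2 = 127.3 mmol/L.

127 mmol/L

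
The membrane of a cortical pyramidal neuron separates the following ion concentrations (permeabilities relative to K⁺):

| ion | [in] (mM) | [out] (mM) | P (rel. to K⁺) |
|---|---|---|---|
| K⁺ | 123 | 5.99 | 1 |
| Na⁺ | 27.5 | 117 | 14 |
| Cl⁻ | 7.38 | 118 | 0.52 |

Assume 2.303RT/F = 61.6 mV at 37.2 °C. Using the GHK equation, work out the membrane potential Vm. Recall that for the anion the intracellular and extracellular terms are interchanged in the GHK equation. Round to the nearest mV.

28 mV

Vm = 61.6 · log₁₀[(Σ P·[cation]ₒ + Σ P·[anion]ᵢ) / (Σ P·[cation]ᵢ + Σ P·[anion]ₒ)]
Numerator = 1×5.99 + 14×117 + 0.52×7.38 = 1648
Denominator = 1×123 + 14×27.5 + 0.52×118 = 569.4
Vm = 61.6 · log₁₀(2.8942) = 61.6 × (0.4615) = 28.43 mV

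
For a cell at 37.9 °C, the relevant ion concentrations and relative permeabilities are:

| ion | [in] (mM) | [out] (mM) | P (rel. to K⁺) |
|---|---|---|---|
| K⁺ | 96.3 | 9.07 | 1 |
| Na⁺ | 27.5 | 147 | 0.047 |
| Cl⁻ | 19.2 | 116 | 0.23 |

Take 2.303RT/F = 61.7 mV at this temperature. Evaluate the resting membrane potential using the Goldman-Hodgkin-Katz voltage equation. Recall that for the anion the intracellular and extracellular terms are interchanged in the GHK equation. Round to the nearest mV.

Vm = 61.7 · log₁₀[(Σ P·[cation]ₒ + Σ P·[anion]ᵢ) / (Σ P·[cation]ᵢ + Σ P·[anion]ₒ)]
Numerator = 1×9.07 + 0.047×147 + 0.23×19.2 = 20.39
Denominator = 1×96.3 + 0.047×27.5 + 0.23×116 = 124.3
Vm = 61.7 · log₁₀(0.16412) = 61.7 × (-0.7849) = -48.43 mV

-48 mV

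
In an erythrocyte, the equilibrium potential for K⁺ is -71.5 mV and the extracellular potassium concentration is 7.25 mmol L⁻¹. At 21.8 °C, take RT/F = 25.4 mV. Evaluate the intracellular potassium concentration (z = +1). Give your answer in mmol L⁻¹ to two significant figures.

120 mmol L⁻¹

Nernst: E = (25.4/1) · ln([out]/[in]), so ln([out]/[in]) = -71.5 × 1 / 25.4 = -2.8150.
[out]/[in] = e^(-2.8150) = 0.05991.
[in] = 7.25 / 0.05991 = 121 mmol L⁻¹.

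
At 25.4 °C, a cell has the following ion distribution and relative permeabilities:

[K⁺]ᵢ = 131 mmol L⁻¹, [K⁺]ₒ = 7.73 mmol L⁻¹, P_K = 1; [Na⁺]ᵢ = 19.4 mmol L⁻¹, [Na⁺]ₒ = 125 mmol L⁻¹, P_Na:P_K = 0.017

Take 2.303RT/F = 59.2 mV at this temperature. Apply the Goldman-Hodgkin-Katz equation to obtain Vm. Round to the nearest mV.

-67 mV

Vm = 59.2 · log₁₀[(Σ P·[cation]ₒ + Σ P·[anion]ᵢ) / (Σ P·[cation]ᵢ + Σ P·[anion]ₒ)]
Numerator = 1×7.73 + 0.017×125 = 9.855
Denominator = 1×131 + 0.017×19.4 = 131.3
Vm = 59.2 · log₁₀(0.07504) = 59.2 × (-1.1247) = -66.58 mV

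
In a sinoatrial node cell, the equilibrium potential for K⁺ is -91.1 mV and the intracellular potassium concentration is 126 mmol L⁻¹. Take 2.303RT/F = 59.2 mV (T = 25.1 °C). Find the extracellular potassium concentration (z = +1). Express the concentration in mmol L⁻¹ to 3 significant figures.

Nernst: E = (59.2/1) · log₁₀([out]/[in]), so log₁₀([out]/[in]) = -91.1 × 1 / 59.2 = -1.5389.
[out]/[in] = 10^(-1.5389) = 0.02892.
[out] = 0.02892 × 126 = 3.644 mmol L⁻¹.

3.64 mmol L⁻¹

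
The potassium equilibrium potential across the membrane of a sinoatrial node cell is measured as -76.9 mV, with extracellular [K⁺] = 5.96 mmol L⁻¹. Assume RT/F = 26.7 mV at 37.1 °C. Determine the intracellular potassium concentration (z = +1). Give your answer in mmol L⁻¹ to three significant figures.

106 mmol L⁻¹

Nernst: E = (26.7/1) · ln([out]/[in]), so ln([out]/[in]) = -76.9 × 1 / 26.7 = -2.8801.
[out]/[in] = e^(-2.8801) = 0.05613.
[in] = 5.96 / 0.05613 = 106.2 mmol L⁻¹.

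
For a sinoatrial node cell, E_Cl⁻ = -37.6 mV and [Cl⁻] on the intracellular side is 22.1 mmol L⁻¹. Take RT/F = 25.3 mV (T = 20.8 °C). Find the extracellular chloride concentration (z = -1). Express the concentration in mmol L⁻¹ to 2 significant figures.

Nernst: E = (25.3/-1) · ln([out]/[in]), so ln([out]/[in]) = -37.6 × -1 / 25.3 = 1.4862.
[out]/[in] = e^(1.4862) = 4.42.
[out] = 4.42 × 22.1 = 97.68 mmol L⁻¹.

98 mmol L⁻¹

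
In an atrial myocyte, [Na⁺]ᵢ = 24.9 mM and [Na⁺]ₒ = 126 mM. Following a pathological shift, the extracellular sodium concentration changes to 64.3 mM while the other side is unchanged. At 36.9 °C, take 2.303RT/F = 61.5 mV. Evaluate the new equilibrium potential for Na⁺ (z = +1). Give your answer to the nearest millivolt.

25 mV

After the shift: [Na⁺]_out = 64.3, [Na⁺]_in = 24.9 mM.
E_new = (61.5/1)·log₁₀(64.3/24.9) = 61.50 · (0.4120) = 25.34 mV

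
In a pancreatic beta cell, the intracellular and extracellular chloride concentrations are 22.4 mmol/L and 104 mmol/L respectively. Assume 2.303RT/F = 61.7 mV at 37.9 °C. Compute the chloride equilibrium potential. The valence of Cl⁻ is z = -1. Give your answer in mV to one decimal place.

E = (61.7/z) · log₁₀([Cl⁻]_out/[Cl⁻]_in) with z = -1.
For an anion, dividing by z = -1 reverses the sign.
= (61.7/-1) · log₁₀(104/22.4) = -61.70 · log₁₀(4.643)
= -61.70 · (0.6668) = -41.14 mV

-41.1 mV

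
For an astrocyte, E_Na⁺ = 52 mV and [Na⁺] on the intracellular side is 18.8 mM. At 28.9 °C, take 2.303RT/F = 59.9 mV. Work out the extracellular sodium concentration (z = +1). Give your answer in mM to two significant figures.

Nernst: E = (59.9/1) · log₁₀([out]/[in]), so log₁₀([out]/[in]) = 52.0 × 1 / 59.9 = 0.8681.
[out]/[in] = 10^(0.8681) = 7.381.
[out] = 7.381 × 18.8 = 138.8 mM.

140 mM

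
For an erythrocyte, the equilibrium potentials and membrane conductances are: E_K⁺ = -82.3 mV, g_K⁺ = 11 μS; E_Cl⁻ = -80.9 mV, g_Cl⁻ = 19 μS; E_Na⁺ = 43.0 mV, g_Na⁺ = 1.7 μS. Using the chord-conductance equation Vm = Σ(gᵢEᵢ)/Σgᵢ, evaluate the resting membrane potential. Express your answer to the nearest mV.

Σ gᵢEᵢ = 11·(-82.3) + 19·(-80.9) + 1.7·(43.0) = -2369.30
Σ gᵢ = 11 + 19 + 1.7 = 31.7
Vm = -2369.30 / 31.7 = -74.74 mV

-75 mV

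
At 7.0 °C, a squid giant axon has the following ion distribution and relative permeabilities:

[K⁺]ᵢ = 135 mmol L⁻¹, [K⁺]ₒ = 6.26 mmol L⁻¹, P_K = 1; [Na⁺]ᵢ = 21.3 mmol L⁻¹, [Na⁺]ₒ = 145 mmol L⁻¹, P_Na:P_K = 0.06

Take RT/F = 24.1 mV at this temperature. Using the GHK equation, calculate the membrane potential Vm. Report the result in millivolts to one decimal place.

-53.2 mV

Vm = 24.1 · ln[(Σ P·[cation]ₒ + Σ P·[anion]ᵢ) / (Σ P·[cation]ᵢ + Σ P·[anion]ₒ)]
Numerator = 1×6.26 + 0.06×145 = 14.96
Denominator = 1×135 + 0.06×21.3 = 136.3
Vm = 24.1 · ln(0.10978) = 24.1 × (-2.2093) = -53.24 mV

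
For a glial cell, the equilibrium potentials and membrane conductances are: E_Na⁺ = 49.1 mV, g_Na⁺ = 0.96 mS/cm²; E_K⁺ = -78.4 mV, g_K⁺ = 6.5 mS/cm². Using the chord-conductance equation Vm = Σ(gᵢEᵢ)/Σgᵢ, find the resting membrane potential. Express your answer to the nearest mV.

-62 mV

Σ gᵢEᵢ = 0.96·(49.1) + 6.5·(-78.4) = -462.46
Σ gᵢ = 0.96 + 6.5 = 7.46
Vm = -462.46 / 7.46 = -61.99 mV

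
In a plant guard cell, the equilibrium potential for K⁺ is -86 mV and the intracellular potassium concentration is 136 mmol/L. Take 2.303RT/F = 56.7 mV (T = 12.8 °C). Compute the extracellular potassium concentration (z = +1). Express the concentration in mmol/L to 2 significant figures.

4.1 mmol/L

Nernst: E = (56.7/1) · log₁₀([out]/[in]), so log₁₀([out]/[in]) = -86.0 × 1 / 56.7 = -1.5168.
[out]/[in] = 10^(-1.5168) = 0.03043.
[out] = 0.03043 × 136 = 4.138 mmol/L.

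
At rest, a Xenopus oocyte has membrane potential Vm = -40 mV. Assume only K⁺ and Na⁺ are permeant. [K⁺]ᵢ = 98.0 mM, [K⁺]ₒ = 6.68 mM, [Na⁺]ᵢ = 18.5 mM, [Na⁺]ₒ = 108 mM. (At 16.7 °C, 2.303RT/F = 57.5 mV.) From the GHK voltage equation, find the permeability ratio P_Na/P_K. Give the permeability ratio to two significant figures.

Let α = P_Na/P_K. GHK: Vm = 57.5·log₁₀[(Kₒ + α·Naₒ)/(Kᵢ + α·Naᵢ)].
10^(Vm/57.5) = 10^(-40.0/57.5) = 0.20153
So 0.20153·(Kᵢ + α·Naᵢ) = Kₒ + α·Naₒ → α = (0.20153·98.0 − 6.68) / (108.0 − 0.20153·18.5)
α = (19.75 − 6.68) / (108.0 − 3.728) = 13.07/104.3 = 0.1253

0.13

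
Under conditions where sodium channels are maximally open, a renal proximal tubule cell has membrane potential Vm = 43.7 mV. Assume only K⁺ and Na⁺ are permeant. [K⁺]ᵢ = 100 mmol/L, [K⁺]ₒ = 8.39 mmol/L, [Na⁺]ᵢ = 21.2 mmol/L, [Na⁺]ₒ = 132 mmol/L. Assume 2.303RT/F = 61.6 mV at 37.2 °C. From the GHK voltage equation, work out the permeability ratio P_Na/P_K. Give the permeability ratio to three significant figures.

Let α = P_Na/P_K. GHK: Vm = 61.6·log₁₀[(Kₒ + α·Naₒ)/(Kᵢ + α·Naᵢ)].
10^(Vm/61.6) = 10^(43.7/61.6) = 5.1217
So 5.1217·(Kᵢ + α·Naᵢ) = Kₒ + α·Naₒ → α = (5.1217·100.0 − 8.39) / (132.0 − 5.1217·21.2)
α = (512.2 − 8.39) / (132.0 − 108.6) = 503.8/23.42 = 21.51

21.5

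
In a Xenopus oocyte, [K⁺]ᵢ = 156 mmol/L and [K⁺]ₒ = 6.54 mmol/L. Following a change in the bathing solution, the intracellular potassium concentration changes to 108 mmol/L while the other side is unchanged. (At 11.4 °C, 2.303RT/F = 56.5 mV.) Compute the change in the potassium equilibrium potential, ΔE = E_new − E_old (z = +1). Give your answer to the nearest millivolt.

E_old = (56.5/1)·log₁₀(6.54/156) = -77.83 mV
E_new = (56.5/1)·log₁₀(6.54/108) = -68.81 mV
ΔE = -68.81 − (-77.83) = 9.02 mV

9 mV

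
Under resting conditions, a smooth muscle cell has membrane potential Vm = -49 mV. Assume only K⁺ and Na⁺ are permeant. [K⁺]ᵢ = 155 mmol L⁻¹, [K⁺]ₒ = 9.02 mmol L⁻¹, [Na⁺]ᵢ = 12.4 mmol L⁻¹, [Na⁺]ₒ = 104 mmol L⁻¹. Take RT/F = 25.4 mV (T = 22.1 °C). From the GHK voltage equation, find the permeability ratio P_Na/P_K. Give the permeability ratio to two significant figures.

0.13

Let α = P_Na/P_K. GHK: Vm = 25.4·ln[(Kₒ + α·Naₒ)/(Kᵢ + α·Naᵢ)].
e^(Vm/25.4) = e^(-49.0/25.4) = 0.14527
So 0.14527·(Kᵢ + α·Naᵢ) = Kₒ + α·Naₒ → α = (0.14527·155.0 − 9.02) / (104.0 − 0.14527·12.4)
α = (22.52 − 9.02) / (104.0 − 1.801) = 13.5/102.2 = 0.1321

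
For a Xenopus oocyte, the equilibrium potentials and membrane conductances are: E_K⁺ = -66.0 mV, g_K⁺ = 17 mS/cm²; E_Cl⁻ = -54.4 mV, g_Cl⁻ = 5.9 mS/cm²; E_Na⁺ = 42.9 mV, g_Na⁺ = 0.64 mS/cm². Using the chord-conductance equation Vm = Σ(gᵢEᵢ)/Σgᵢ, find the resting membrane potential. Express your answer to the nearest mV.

Σ gᵢEᵢ = 17·(-66.0) + 5.9·(-54.4) + 0.64·(42.9) = -1415.50
Σ gᵢ = 17 + 5.9 + 0.64 = 23.54
Vm = -1415.50 / 23.54 = -60.13 mV

-60 mV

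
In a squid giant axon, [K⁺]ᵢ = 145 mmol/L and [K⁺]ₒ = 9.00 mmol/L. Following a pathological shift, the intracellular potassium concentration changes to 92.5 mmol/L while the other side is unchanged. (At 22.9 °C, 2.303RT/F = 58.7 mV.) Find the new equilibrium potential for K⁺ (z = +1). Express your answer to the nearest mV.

After the shift: [K⁺]_out = 9.00, [K⁺]_in = 92.5 mmol/L.
E_new = (58.7/1)·log₁₀(9.00/92.5) = 58.70 · (-1.0119) = -59.40 mV

-59 mV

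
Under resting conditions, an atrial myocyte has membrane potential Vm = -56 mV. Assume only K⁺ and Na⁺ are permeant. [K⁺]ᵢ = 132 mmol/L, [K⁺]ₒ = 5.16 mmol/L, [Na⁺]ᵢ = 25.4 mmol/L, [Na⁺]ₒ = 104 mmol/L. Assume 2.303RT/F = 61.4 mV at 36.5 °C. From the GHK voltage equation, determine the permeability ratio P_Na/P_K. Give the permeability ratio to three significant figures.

Let α = P_Na/P_K. GHK: Vm = 61.4·log₁₀[(Kₒ + α·Naₒ)/(Kᵢ + α·Naᵢ)].
10^(Vm/61.4) = 10^(-56.0/61.4) = 0.12245
So 0.12245·(Kᵢ + α·Naᵢ) = Kₒ + α·Naₒ → α = (0.12245·132.0 − 5.16) / (104.0 − 0.12245·25.4)
α = (16.16 − 5.16) / (104.0 − 3.11) = 11/100.9 = 0.1091

0.109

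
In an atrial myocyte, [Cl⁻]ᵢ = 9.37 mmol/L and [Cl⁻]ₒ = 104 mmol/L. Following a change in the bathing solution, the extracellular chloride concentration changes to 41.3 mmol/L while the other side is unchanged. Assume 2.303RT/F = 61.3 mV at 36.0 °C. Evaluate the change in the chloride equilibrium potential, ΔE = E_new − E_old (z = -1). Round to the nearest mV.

E_old = (61.3/-1)·log₁₀(104/9.37) = -64.08 mV
E_new = (61.3/-1)·log₁₀(41.3/9.37) = -39.49 mV
ΔE = -39.49 − (-64.08) = 24.59 mV

25 mV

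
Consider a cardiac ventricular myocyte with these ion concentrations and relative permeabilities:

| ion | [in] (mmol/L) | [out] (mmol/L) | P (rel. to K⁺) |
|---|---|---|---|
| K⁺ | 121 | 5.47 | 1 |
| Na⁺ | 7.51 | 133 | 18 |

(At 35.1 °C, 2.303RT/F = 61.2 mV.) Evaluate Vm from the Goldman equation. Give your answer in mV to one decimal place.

59.5 mV

Vm = 61.2 · log₁₀[(Σ P·[cation]ₒ + Σ P·[anion]ᵢ) / (Σ P·[cation]ᵢ + Σ P·[anion]ₒ)]
Numerator = 1×5.47 + 18×133 = 2399
Denominator = 1×121 + 18×7.51 = 256.2
Vm = 61.2 · log₁₀(9.3663) = 61.2 × (0.9716) = 59.46 mV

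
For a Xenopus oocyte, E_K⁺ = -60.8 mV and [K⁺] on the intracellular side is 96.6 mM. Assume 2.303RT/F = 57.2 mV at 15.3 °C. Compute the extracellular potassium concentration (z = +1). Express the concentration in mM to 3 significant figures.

8.36 mM

Nernst: E = (57.2/1) · log₁₀([out]/[in]), so log₁₀([out]/[in]) = -60.8 × 1 / 57.2 = -1.0629.
[out]/[in] = 10^(-1.0629) = 0.08651.
[out] = 0.08651 × 96.6 = 8.357 mM.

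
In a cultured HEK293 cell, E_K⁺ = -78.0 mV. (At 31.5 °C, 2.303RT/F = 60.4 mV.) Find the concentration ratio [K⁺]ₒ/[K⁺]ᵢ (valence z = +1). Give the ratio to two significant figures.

log₁₀([out]/[in]) = E·z/(60.4) = -78.0 × 1 / 60.4 = -1.2914
[out]/[in] = 10^(-1.2914) = 0.05112

0.051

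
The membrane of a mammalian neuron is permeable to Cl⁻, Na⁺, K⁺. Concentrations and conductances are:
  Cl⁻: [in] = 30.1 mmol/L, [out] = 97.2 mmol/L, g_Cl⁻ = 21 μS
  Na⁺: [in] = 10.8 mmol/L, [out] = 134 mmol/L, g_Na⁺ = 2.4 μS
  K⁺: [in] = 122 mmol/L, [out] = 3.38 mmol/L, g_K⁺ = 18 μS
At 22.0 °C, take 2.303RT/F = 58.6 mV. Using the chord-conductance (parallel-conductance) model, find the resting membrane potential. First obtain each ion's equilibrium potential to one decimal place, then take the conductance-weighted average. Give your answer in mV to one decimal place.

E_Cl⁻ = (58.6/-1)·log₁₀(97.2/30.1) = -29.8 mV
E_Na⁺ = (58.6/1)·log₁₀(134/10.8) = 64.1 mV
E_K⁺ = (58.6/1)·log₁₀(3.38/122) = -91.3 mV
Vm = (Σ gᵢEᵢ)/(Σ gᵢ) = (21·-29.8 + 2.4·64.1 + 18·-91.3) / (21 + 2.4 + 18)
= -2115.36 / 41.4 = -51.10 mV

-51.1 mV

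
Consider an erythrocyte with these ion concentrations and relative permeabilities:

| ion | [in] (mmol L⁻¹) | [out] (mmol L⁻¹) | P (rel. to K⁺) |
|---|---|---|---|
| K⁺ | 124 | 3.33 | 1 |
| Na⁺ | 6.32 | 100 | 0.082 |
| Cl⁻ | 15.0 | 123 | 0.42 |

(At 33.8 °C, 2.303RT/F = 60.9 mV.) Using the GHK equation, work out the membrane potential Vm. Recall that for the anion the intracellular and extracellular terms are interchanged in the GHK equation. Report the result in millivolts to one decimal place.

Vm = 60.9 · log₁₀[(Σ P·[cation]ₒ + Σ P·[anion]ᵢ) / (Σ P·[cation]ᵢ + Σ P·[anion]ₒ)]
Numerator = 1×3.33 + 0.082×100 + 0.42×15.0 = 17.83
Denominator = 1×124 + 0.082×6.32 + 0.42×123 = 176.2
Vm = 60.9 · log₁₀(0.1012) = 60.9 × (-0.9948) = -60.58 mV

-60.6 mV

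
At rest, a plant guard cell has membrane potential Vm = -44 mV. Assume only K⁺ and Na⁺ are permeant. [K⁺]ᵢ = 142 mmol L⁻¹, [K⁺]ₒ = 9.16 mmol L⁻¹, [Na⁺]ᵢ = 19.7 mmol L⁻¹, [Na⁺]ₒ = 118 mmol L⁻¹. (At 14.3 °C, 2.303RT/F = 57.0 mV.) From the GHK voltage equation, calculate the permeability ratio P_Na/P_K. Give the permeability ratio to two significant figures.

Let α = P_Na/P_K. GHK: Vm = 57.0·log₁₀[(Kₒ + α·Naₒ)/(Kᵢ + α·Naᵢ)].
10^(Vm/57.0) = 10^(-44.0/57.0) = 0.16907
So 0.16907·(Kᵢ + α·Naᵢ) = Kₒ + α·Naₒ → α = (0.16907·142.0 − 9.16) / (118.0 − 0.16907·19.7)
α = (24.01 − 9.16) / (118.0 − 3.331) = 14.85/114.7 = 0.1295

0.13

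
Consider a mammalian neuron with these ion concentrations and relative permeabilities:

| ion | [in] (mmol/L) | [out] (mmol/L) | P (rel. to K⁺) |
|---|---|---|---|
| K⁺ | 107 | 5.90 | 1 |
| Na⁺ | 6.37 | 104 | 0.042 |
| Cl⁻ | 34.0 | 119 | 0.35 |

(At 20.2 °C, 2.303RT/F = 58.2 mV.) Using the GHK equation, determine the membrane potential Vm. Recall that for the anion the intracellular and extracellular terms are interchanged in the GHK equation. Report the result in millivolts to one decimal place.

-48.1 mV

Vm = 58.2 · log₁₀[(Σ P·[cation]ₒ + Σ P·[anion]ᵢ) / (Σ P·[cation]ᵢ + Σ P·[anion]ₒ)]
Numerator = 1×5.90 + 0.042×104 + 0.35×34.0 = 22.17
Denominator = 1×107 + 0.042×6.37 + 0.35×119 = 148.9
Vm = 58.2 · log₁₀(0.14886) = 58.2 × (-0.8272) = -48.14 mV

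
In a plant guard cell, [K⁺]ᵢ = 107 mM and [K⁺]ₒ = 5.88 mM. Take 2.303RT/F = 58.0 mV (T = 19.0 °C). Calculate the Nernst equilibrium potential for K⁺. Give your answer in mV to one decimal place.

-73.1 mV

E = (58.0/z) · log₁₀([K⁺]_out/[K⁺]_in) with z = +1.
= (58.0/1) · log₁₀(5.88/107) = 58.00 · log₁₀(0.05495)
= 58.00 · (-1.2600) = -73.08 mV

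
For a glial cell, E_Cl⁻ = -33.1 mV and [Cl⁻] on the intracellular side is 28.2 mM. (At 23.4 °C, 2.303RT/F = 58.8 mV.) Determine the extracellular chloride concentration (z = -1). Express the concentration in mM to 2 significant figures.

Nernst: E = (58.8/-1) · log₁₀([out]/[in]), so log₁₀([out]/[in]) = -33.1 × -1 / 58.8 = 0.5629.
[out]/[in] = 10^(0.5629) = 3.655.
[out] = 3.655 × 28.2 = 103.1 mM.

100 mM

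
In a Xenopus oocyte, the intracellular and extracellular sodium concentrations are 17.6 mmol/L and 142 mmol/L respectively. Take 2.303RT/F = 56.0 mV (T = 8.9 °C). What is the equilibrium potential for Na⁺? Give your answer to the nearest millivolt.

51 mV

E = (56.0/z) · log₁₀([Na⁺]_out/[Na⁺]_in) with z = +1.
= (56.0/1) · log₁₀(142/17.6) = 56.00 · log₁₀(8.068)
= 56.00 · (0.9068) = 50.78 mV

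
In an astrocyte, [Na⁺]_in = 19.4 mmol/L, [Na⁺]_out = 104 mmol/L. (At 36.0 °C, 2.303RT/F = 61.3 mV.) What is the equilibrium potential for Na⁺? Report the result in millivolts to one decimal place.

44.7 mV

E = (61.3/z) · log₁₀([Na⁺]_out/[Na⁺]_in) with z = +1.
= (61.3/1) · log₁₀(104/19.4) = 61.30 · log₁₀(5.361)
= 61.30 · (0.7292) = 44.70 mV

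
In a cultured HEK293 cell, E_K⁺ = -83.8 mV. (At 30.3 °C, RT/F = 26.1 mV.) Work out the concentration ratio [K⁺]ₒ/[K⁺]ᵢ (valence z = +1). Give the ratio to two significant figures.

ln([out]/[in]) = E·z/(26.1) = -83.8 × 1 / 26.1 = -3.2107
[out]/[in] = e^(-3.2107) = 0.04033

0.040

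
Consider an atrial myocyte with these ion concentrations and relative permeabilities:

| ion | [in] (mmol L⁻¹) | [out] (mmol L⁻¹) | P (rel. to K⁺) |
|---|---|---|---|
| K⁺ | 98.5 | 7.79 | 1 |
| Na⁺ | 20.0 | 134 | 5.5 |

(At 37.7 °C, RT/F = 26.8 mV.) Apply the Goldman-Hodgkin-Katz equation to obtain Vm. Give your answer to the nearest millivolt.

Vm = 26.8 · ln[(Σ P·[cation]ₒ + Σ P·[anion]ᵢ) / (Σ P·[cation]ᵢ + Σ P·[anion]ₒ)]
Numerator = 1×7.79 + 5.5×134 = 744.8
Denominator = 1×98.5 + 5.5×20.0 = 208.5
Vm = 26.8 · ln(3.5721) = 26.8 × (1.2732) = 34.12 mV

34 mV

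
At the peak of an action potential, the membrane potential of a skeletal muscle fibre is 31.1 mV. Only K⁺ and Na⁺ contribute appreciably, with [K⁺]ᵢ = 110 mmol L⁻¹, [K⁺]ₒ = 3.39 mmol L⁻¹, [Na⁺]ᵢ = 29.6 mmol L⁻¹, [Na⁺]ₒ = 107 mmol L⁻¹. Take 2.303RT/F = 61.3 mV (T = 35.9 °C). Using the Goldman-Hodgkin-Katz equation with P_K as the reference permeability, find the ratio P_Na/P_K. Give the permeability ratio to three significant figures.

29.7

Let α = P_Na/P_K. GHK: Vm = 61.3·log₁₀[(Kₒ + α·Naₒ)/(Kᵢ + α·Naᵢ)].
10^(Vm/61.3) = 10^(31.1/61.3) = 3.2162
So 3.2162·(Kᵢ + α·Naᵢ) = Kₒ + α·Naₒ → α = (3.2162·110.0 − 3.39) / (107.0 − 3.2162·29.6)
α = (353.8 − 3.39) / (107.0 − 95.2) = 350.4/11.8 = 29.69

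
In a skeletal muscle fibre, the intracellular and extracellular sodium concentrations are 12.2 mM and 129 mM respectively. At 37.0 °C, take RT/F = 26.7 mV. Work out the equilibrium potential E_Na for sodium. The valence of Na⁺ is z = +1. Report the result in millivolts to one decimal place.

63.0 mV

E = (26.7/z) · ln([Na⁺]_out/[Na⁺]_in) with z = +1.
= (26.7/1) · ln(129/12.2) = 26.70 · ln(10.57)
= 26.70 · (2.3584) = 62.97 mV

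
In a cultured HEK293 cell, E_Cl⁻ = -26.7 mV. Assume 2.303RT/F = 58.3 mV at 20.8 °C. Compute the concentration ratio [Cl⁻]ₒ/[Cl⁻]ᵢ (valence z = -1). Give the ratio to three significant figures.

2.87

log₁₀([out]/[in]) = E·z/(58.3) = -26.7 × -1 / 58.3 = 0.4580
[out]/[in] = 10^(0.4580) = 2.871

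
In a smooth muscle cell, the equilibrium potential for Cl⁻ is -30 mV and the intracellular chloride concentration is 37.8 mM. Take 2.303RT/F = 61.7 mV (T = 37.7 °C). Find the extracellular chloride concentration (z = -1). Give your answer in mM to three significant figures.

Nernst: E = (61.7/-1) · log₁₀([out]/[in]), so log₁₀([out]/[in]) = -30.0 × -1 / 61.7 = 0.4862.
[out]/[in] = 10^(0.4862) = 3.064.
[out] = 3.064 × 37.8 = 115.8 mM.

116 mM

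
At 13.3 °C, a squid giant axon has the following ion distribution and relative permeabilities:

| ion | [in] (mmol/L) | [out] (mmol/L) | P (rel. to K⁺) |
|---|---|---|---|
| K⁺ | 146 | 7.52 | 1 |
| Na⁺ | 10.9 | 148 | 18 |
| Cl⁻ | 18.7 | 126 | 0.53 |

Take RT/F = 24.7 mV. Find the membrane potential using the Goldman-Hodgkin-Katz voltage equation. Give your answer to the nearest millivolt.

46 mV

Vm = 24.7 · ln[(Σ P·[cation]ₒ + Σ P·[anion]ᵢ) / (Σ P·[cation]ᵢ + Σ P·[anion]ₒ)]
Numerator = 1×7.52 + 18×148 + 0.53×18.7 = 2681
Denominator = 1×146 + 18×10.9 + 0.53×126 = 409
Vm = 24.7 · ln(6.5564) = 24.7 × (1.8804) = 46.45 mV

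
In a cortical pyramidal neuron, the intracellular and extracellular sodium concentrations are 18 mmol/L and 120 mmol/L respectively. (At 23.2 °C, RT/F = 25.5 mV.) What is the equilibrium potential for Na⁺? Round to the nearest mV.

48 mV

E = (25.5/z) · ln([Na⁺]_out/[Na⁺]_in) with z = +1.
= (25.5/1) · ln(120/18) = 25.50 · ln(6.667)
= 25.50 · (1.8971) = 48.38 mV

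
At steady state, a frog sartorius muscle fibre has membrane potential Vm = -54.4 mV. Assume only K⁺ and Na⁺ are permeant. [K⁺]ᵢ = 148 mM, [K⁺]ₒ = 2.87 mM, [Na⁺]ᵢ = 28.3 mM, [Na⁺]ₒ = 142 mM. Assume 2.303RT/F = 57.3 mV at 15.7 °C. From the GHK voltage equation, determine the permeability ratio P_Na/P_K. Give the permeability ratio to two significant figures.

Let α = P_Na/P_K. GHK: Vm = 57.3·log₁₀[(Kₒ + α·Naₒ)/(Kᵢ + α·Naᵢ)].
10^(Vm/57.3) = 10^(-54.4/57.3) = 0.11236
So 0.11236·(Kᵢ + α·Naᵢ) = Kₒ + α·Naₒ → α = (0.11236·148.0 − 2.87) / (142.0 − 0.11236·28.3)
α = (16.63 − 2.87) / (142.0 − 3.18) = 13.76/138.8 = 0.09912

0.099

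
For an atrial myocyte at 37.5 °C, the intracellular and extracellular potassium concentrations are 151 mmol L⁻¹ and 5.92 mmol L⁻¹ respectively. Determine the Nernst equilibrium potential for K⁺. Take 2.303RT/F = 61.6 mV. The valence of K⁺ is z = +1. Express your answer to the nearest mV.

E = (61.6/z) · log₁₀([K⁺]_out/[K⁺]_in) with z = +1.
= (61.6/1) · log₁₀(5.92/151) = 61.60 · log₁₀(0.03921)
= 61.60 · (-1.4067) = -86.65 mV

-87 mV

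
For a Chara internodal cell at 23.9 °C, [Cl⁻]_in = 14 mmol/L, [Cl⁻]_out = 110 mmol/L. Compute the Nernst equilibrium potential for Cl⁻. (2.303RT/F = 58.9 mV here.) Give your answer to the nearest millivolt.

E = (58.9/z) · log₁₀([Cl⁻]_out/[Cl⁻]_in) with z = -1.
For an anion, dividing by z = -1 reverses the sign.
= (58.9/-1) · log₁₀(110/14) = -58.90 · log₁₀(7.857)
= -58.90 · (0.8953) = -52.73 mV

-53 mV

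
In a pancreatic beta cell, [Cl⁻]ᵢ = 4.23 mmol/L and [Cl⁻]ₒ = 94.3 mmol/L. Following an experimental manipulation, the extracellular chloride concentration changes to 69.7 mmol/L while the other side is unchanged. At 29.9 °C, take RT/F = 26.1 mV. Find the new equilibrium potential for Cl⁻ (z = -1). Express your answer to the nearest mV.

-73 mV

After the shift: [Cl⁻]_out = 69.7, [Cl⁻]_in = 4.23 mmol/L.
E_new = (26.1/-1)·ln(69.7/4.23) = -26.10 · (2.8020) = -73.13 mV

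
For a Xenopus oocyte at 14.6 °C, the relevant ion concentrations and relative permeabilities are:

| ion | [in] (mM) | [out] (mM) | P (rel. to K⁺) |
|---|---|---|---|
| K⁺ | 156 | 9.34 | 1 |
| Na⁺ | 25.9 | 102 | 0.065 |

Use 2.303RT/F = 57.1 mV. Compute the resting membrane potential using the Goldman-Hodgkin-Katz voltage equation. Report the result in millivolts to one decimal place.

-56.8 mV

Vm = 57.1 · log₁₀[(Σ P·[cation]ₒ + Σ P·[anion]ᵢ) / (Σ P·[cation]ᵢ + Σ P·[anion]ₒ)]
Numerator = 1×9.34 + 0.065×102 = 15.97
Denominator = 1×156 + 0.065×25.9 = 157.7
Vm = 57.1 · log₁₀(0.10128) = 57.1 × (-0.9945) = -56.78 mV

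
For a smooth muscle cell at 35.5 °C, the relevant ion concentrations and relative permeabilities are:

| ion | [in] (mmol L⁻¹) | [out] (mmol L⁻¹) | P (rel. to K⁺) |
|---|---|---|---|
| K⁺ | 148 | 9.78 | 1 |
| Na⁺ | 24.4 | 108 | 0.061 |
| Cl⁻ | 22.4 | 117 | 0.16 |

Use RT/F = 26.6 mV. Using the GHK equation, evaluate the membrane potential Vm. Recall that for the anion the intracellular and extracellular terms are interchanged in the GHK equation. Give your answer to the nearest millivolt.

-57 mV

Vm = 26.6 · ln[(Σ P·[cation]ₒ + Σ P·[anion]ᵢ) / (Σ P·[cation]ᵢ + Σ P·[anion]ₒ)]
Numerator = 1×9.78 + 0.061×108 + 0.16×22.4 = 19.95
Denominator = 1×148 + 0.061×24.4 + 0.16×117 = 168.2
Vm = 26.6 · ln(0.11861) = 26.6 × (-2.1319) = -56.71 mV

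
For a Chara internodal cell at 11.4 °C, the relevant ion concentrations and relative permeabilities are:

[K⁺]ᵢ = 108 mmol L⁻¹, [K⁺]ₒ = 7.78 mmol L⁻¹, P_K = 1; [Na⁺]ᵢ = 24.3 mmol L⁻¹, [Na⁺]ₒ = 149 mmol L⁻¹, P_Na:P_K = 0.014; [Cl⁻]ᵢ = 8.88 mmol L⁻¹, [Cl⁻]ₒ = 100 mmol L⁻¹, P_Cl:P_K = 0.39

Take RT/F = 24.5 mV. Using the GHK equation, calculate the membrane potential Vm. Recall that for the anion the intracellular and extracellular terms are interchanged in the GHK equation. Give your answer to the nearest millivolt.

-59 mV

Vm = 24.5 · ln[(Σ P·[cation]ₒ + Σ P·[anion]ᵢ) / (Σ P·[cation]ᵢ + Σ P·[anion]ₒ)]
Numerator = 1×7.78 + 0.014×149 + 0.39×8.88 = 13.33
Denominator = 1×108 + 0.014×24.3 + 0.39×100 = 147.3
Vm = 24.5 · ln(0.090465) = 24.5 × (-2.4028) = -58.87 mV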